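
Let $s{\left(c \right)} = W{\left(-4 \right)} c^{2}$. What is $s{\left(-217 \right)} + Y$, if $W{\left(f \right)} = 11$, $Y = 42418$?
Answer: $560397$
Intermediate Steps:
$s{\left(c \right)} = 11 c^{2}$
$s{\left(-217 \right)} + Y = 11 \left(-217\right)^{2} + 42418 = 11 \cdot 47089 + 42418 = 517979 + 42418 = 560397$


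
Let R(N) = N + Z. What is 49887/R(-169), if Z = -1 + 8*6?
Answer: -49887/122 ≈ -408.91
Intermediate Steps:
Z = 47 (Z = -1 + 48 = 47)
R(N) = 47 + N (R(N) = N + 47 = 47 + N)
49887/R(-169) = 49887/(47 - 169) = 49887/(-122) = 49887*(-1/122) = -49887/122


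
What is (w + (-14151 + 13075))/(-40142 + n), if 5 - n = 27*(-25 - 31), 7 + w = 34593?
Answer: -2234/2575 ≈ -0.86757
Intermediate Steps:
w = 34586 (w = -7 + 34593 = 34586)
n = 1517 (n = 5 - 27*(-25 - 31) = 5 - 27*(-56) = 5 - 1*(-1512) = 5 + 1512 = 1517)
(w + (-14151 + 13075))/(-40142 + n) = (34586 + (-14151 + 13075))/(-40142 + 1517) = (34586 - 1076)/(-38625) = 33510*(-1/38625) = -2234/2575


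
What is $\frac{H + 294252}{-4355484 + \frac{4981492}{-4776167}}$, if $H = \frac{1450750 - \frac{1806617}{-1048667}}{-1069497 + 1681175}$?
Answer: $- \frac{901494102192298355271773}{13343706858096114522038320} \approx -0.067559$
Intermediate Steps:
$H = \frac{1521355456867}{641446533226}$ ($H = \frac{1450750 - - \frac{1806617}{1048667}}{611678} = \left(1450750 + \frac{1806617}{1048667}\right) \frac{1}{611678} = \frac{1521355456867}{1048667} \cdot \frac{1}{611678} = \frac{1521355456867}{641446533226} \approx 2.3718$)
$\frac{H + 294252}{-4355484 + \frac{4981492}{-4776167}} = \frac{\frac{1521355456867}{641446533226} + 294252}{-4355484 + \frac{4981492}{-4776167}} = \frac{188748446650273819}{641446533226 \left(-4355484 + 4981492 \left(- \frac{1}{4776167}\right)\right)} = \frac{188748446650273819}{641446533226 \left(-4355484 - \frac{4981492}{4776167}\right)} = \frac{188748446650273819}{641446533226 \left(- \frac{20802523931320}{4776167}\right)} = \frac{188748446650273819}{641446533226} \left(- \frac{4776167}{20802523931320}\right) = - \frac{901494102192298355271773}{13343706858096114522038320}$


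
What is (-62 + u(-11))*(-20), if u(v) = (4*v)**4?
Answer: -74960680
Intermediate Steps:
u(v) = 256*v**4
(-62 + u(-11))*(-20) = (-62 + 256*(-11)**4)*(-20) = (-62 + 256*14641)*(-20) = (-62 + 3748096)*(-20) = 3748034*(-20) = -74960680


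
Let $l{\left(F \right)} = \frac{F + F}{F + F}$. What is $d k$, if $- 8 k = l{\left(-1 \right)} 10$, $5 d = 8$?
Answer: $-2$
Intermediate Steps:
$l{\left(F \right)} = 1$ ($l{\left(F \right)} = \frac{2 F}{2 F} = 2 F \frac{1}{2 F} = 1$)
$d = \frac{8}{5}$ ($d = \frac{1}{5} \cdot 8 = \frac{8}{5} \approx 1.6$)
$k = - \frac{5}{4}$ ($k = - \frac{1 \cdot 10}{8} = \left(- \frac{1}{8}\right) 10 = - \frac{5}{4} \approx -1.25$)
$d k = \frac{8}{5} \left(- \frac{5}{4}\right) = -2$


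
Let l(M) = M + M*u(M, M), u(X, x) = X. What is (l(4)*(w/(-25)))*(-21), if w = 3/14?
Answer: 18/5 ≈ 3.6000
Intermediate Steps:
w = 3/14 (w = 3*(1/14) = 3/14 ≈ 0.21429)
l(M) = M + M**2 (l(M) = M + M*M = M + M**2)
(l(4)*(w/(-25)))*(-21) = ((4*(1 + 4))*((3/14)/(-25)))*(-21) = ((4*5)*((3/14)*(-1/25)))*(-21) = (20*(-3/350))*(-21) = -6/35*(-21) = 18/5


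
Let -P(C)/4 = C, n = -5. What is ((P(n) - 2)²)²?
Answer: 104976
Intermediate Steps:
P(C) = -4*C
((P(n) - 2)²)² = ((-4*(-5) - 2)²)² = ((20 - 2)²)² = (18²)² = 324² = 104976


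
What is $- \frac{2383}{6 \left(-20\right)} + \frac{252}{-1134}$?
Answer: $\frac{7069}{360} \approx 19.636$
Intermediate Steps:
$- \frac{2383}{6 \left(-20\right)} + \frac{252}{-1134} = - \frac{2383}{-120} + 252 \left(- \frac{1}{1134}\right) = \left(-2383\right) \left(- \frac{1}{120}\right) - \frac{2}{9} = \frac{2383}{120} - \frac{2}{9} = \frac{7069}{360}$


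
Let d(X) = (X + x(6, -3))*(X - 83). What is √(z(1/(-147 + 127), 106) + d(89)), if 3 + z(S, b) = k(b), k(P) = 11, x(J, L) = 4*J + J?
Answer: 19*√2 ≈ 26.870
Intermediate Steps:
x(J, L) = 5*J
z(S, b) = 8 (z(S, b) = -3 + 11 = 8)
d(X) = (-83 + X)*(30 + X) (d(X) = (X + 5*6)*(X - 83) = (X + 30)*(-83 + X) = (30 + X)*(-83 + X) = (-83 + X)*(30 + X))
√(z(1/(-147 + 127), 106) + d(89)) = √(8 + (-2490 + 89² - 53*89)) = √(8 + (-2490 + 7921 - 4717)) = √(8 + 714) = √722 = 19*√2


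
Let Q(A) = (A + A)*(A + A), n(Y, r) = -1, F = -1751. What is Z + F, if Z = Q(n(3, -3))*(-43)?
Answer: -1923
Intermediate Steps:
Q(A) = 4*A**2 (Q(A) = (2*A)*(2*A) = 4*A**2)
Z = -172 (Z = (4*(-1)**2)*(-43) = (4*1)*(-43) = 4*(-43) = -172)
Z + F = -172 - 1751 = -1923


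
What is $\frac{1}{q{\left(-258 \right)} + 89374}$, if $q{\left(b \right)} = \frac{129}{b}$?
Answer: $\frac{2}{178747} \approx 1.1189 \cdot 10^{-5}$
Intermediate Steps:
$\frac{1}{q{\left(-258 \right)} + 89374} = \frac{1}{\frac{129}{-258} + 89374} = \frac{1}{129 \left(- \frac{1}{258}\right) + 89374} = \frac{1}{- \frac{1}{2} + 89374} = \frac{1}{\frac{178747}{2}} = \frac{2}{178747}$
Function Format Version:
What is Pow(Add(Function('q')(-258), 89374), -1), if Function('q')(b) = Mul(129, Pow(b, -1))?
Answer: Rational(2, 178747) ≈ 1.1189e-5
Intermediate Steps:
Pow(Add(Function('q')(-258), 89374), -1) = Pow(Add(Mul(129, Pow(-258, -1)), 89374), -1) = Pow(Add(Mul(129, Rational(-1, 258)), 89374), -1) = Pow(Add(Rational(-1, 2), 89374), -1) = Pow(Rational(178747, 2), -1) = Rational(2, 178747)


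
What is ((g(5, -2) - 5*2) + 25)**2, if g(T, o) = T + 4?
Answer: 576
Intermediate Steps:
g(T, o) = 4 + T
((g(5, -2) - 5*2) + 25)**2 = (((4 + 5) - 5*2) + 25)**2 = ((9 - 10) + 25)**2 = (-1 + 25)**2 = 24**2 = 576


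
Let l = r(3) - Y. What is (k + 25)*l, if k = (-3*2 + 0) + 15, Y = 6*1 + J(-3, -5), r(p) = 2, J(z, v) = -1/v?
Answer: -714/5 ≈ -142.80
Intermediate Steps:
Y = 31/5 (Y = 6*1 - 1/(-5) = 6 - 1*(-1/5) = 6 + 1/5 = 31/5 ≈ 6.2000)
k = 9 (k = (-6 + 0) + 15 = -6 + 15 = 9)
l = -21/5 (l = 2 - 1*31/5 = 2 - 31/5 = -21/5 ≈ -4.2000)
(k + 25)*l = (9 + 25)*(-21/5) = 34*(-21/5) = -714/5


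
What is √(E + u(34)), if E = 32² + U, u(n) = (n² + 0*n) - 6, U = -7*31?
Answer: √1957 ≈ 44.238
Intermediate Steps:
U = -217
u(n) = -6 + n² (u(n) = (n² + 0) - 6 = n² - 6 = -6 + n²)
E = 807 (E = 32² - 217 = 1024 - 217 = 807)
√(E + u(34)) = √(807 + (-6 + 34²)) = √(807 + (-6 + 1156)) = √(807 + 1150) = √1957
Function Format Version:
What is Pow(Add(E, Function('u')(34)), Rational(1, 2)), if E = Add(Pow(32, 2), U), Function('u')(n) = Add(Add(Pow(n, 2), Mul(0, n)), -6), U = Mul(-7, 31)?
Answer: Pow(1957, Rational(1, 2)) ≈ 44.238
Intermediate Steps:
U = -217
Function('u')(n) = Add(-6, Pow(n, 2)) (Function('u')(n) = Add(Add(Pow(n, 2), 0), -6) = Add(Pow(n, 2), -6) = Add(-6, Pow(n, 2)))
E = 807 (E = Add(Pow(32, 2), -217) = Add(1024, -217) = 807)
Pow(Add(E, Function('u')(34)), Rational(1, 2)) = Pow(Add(807, Add(-6, Pow(34, 2))), Rational(1, 2)) = Pow(Add(807, Add(-6, 1156)), Rational(1, 2)) = Pow(Add(807, 1150), Rational(1, 2)) = Pow(1957, Rational(1, 2))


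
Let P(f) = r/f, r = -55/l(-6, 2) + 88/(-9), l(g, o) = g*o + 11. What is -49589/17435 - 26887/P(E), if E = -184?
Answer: 70570087327/645095 ≈ 1.0939e+5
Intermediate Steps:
l(g, o) = 11 + g*o
r = 407/9 (r = -55/(11 - 6*2) + 88/(-9) = -55/(11 - 12) + 88*(-1/9) = -55/(-1) - 88/9 = -55*(-1) - 88/9 = 55 - 88/9 = 407/9 ≈ 45.222)
P(f) = 407/(9*f)
-49589/17435 - 26887/P(E) = -49589/17435 - 26887/((407/9)/(-184)) = -49589*1/17435 - 26887/((407/9)*(-1/184)) = -49589/17435 - 26887/(-407/1656) = -49589/17435 - 26887*(-1656/407) = -49589/17435 + 44524872/407 = 70570087327/645095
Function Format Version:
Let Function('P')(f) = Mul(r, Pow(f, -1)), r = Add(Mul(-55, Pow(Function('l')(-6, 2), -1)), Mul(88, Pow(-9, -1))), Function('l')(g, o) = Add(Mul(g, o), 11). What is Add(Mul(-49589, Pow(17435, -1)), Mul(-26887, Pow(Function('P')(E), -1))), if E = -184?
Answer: Rational(70570087327, 645095) ≈ 1.0939e+5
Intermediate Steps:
Function('l')(g, o) = Add(11, Mul(g, o))
r = Rational(407, 9) (r = Add(Mul(-55, Pow(Add(11, Mul(-6, 2)), -1)), Mul(88, Pow(-9, -1))) = Add(Mul(-55, Pow(Add(11, -12), -1)), Mul(88, Rational(-1, 9))) = Add(Mul(-55, Pow(-1, -1)), Rational(-88, 9)) = Add(Mul(-55, -1), Rational(-88, 9)) = Add(55, Rational(-88, 9)) = Rational(407, 9) ≈ 45.222)
Function('P')(f) = Mul(Rational(407, 9), Pow(f, -1))
Add(Mul(-49589, Pow(17435, -1)), Mul(-26887, Pow(Function('P')(E), -1))) = Add(Mul(-49589, Pow(17435, -1)), Mul(-26887, Pow(Mul(Rational(407, 9), Pow(-184, -1)), -1))) = Add(Mul(-49589, Rational(1, 17435)), Mul(-26887, Pow(Mul(Rational(407, 9), Rational(-1, 184)), -1))) = Add(Rational(-49589, 17435), Mul(-26887, Pow(Rational(-407, 1656), -1))) = Add(Rational(-49589, 17435), Mul(-26887, Rational(-1656, 407))) = Add(Rational(-49589, 17435), Rational(44524872, 407)) = Rational(70570087327, 645095)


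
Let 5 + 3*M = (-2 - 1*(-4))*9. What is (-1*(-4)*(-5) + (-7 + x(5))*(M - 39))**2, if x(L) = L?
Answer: 21904/9 ≈ 2433.8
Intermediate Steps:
M = 13/3 (M = -5/3 + ((-2 - 1*(-4))*9)/3 = -5/3 + ((-2 + 4)*9)/3 = -5/3 + (2*9)/3 = -5/3 + (1/3)*18 = -5/3 + 6 = 13/3 ≈ 4.3333)
(-1*(-4)*(-5) + (-7 + x(5))*(M - 39))**2 = (-1*(-4)*(-5) + (-7 + 5)*(13/3 - 39))**2 = (4*(-5) - 2*(-104/3))**2 = (-20 + 208/3)**2 = (148/3)**2 = 21904/9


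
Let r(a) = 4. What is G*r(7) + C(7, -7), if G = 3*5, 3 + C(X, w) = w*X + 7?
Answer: 15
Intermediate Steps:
C(X, w) = 4 + X*w (C(X, w) = -3 + (w*X + 7) = -3 + (X*w + 7) = -3 + (7 + X*w) = 4 + X*w)
G = 15
G*r(7) + C(7, -7) = 15*4 + (4 + 7*(-7)) = 60 + (4 - 49) = 60 - 45 = 15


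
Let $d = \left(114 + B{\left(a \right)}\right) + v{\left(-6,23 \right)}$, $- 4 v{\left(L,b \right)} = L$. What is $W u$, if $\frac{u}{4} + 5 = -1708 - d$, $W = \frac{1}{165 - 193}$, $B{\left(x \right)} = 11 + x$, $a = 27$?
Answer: $\frac{3733}{14} \approx 266.64$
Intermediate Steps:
$v{\left(L,b \right)} = - \frac{L}{4}$
$d = \frac{307}{2}$ ($d = \left(114 + \left(11 + 27\right)\right) - - \frac{3}{2} = \left(114 + 38\right) + \frac{3}{2} = 152 + \frac{3}{2} = \frac{307}{2} \approx 153.5$)
$W = - \frac{1}{28}$ ($W = \frac{1}{-28} = - \frac{1}{28} \approx -0.035714$)
$u = -7466$ ($u = -20 + 4 \left(-1708 - \frac{307}{2}\right) = -20 + 4 \left(- \frac{3723}{2}\right) = -20 - 7446 = -7466$)
$W u = \left(- \frac{1}{28}\right) \left(-7466\right) = \frac{3733}{14}$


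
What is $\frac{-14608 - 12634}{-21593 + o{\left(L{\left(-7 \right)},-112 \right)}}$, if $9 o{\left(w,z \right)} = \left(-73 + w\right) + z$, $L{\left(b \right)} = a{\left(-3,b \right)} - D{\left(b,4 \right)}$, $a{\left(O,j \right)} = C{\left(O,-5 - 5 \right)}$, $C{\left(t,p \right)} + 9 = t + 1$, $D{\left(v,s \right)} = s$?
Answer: $\frac{245178}{194537} \approx 1.2603$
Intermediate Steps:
$C{\left(t,p \right)} = -8 + t$ ($C{\left(t,p \right)} = -9 + \left(t + 1\right) = -9 + \left(1 + t\right) = -8 + t$)
$a{\left(O,j \right)} = -8 + O$
$L{\left(b \right)} = -15$ ($L{\left(b \right)} = \left(-8 - 3\right) - 4 = -11 - 4 = -15$)
$o{\left(w,z \right)} = - \frac{73}{9} + \frac{w}{9} + \frac{z}{9}$ ($o{\left(w,z \right)} = \frac{\left(-73 + w\right) + z}{9} = \frac{-73 + w + z}{9} = - \frac{73}{9} + \frac{w}{9} + \frac{z}{9}$)
$\frac{-14608 - 12634}{-21593 + o{\left(L{\left(-7 \right)},-112 \right)}} = \frac{-14608 - 12634}{-21593 + \left(- \frac{73}{9} + \frac{1}{9} \left(-15\right) + \frac{1}{9} \left(-112\right)\right)} = - \frac{27242}{-21593 - \frac{200}{9}} = - \frac{27242}{- \frac{194537}{9}} = \left(-27242\right) \left(- \frac{9}{194537}\right) = \frac{245178}{194537}$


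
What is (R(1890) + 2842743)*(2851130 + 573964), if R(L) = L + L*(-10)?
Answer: 9678401143902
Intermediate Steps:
R(L) = -9*L (R(L) = L - 10*L = -9*L)
(R(1890) + 2842743)*(2851130 + 573964) = (-9*1890 + 2842743)*(2851130 + 573964) = (-17010 + 2842743)*3425094 = 2825733*3425094 = 9678401143902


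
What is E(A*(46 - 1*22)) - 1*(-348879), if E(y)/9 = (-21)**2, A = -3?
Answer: 352848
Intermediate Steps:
E(y) = 3969 (E(y) = 9*(-21)**2 = 9*441 = 3969)
E(A*(46 - 1*22)) - 1*(-348879) = 3969 - 1*(-348879) = 3969 + 348879 = 352848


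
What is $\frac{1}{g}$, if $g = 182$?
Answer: $\frac{1}{182} \approx 0.0054945$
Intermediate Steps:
$\frac{1}{g} = \frac{1}{182}$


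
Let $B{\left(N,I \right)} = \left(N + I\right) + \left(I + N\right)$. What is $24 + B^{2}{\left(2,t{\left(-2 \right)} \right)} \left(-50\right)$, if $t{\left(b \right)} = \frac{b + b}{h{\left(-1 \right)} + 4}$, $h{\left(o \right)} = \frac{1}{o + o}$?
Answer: $- \frac{6024}{49} \approx -122.94$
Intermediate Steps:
$h{\left(o \right)} = \frac{1}{2 o}$
$t{\left(b \right)} = \frac{4 b}{7}$ ($t{\left(b \right)} = \frac{b + b}{\frac{1}{2 \left(-1\right)} + 4} = \frac{2 b}{\frac{1}{2} \left(-1\right) + 4} = \frac{2 b}{- \frac{1}{2} + 4} = \frac{2 b}{\frac{7}{2}} = 2 b \frac{2}{7} = \frac{4 b}{7}$)
$B{\left(N,I \right)} = 2 I + 2 N$ ($B{\left(N,I \right)} = \left(I + N\right) + \left(I + N\right) = 2 I + 2 N$)
$24 + B^{2}{\left(2,t{\left(-2 \right)} \right)} \left(-50\right) = 24 + \left(2 \cdot \frac{4}{7} \left(-2\right) + 2 \cdot 2\right)^{2} \left(-50\right) = 24 + \left(2 \left(- \frac{8}{7}\right) + 4\right)^{2} \left(-50\right) = 24 + \left(- \frac{16}{7} + 4\right)^{2} \left(-50\right) = 24 + \left(\frac{12}{7}\right)^{2} \left(-50\right) = 24 + \frac{144}{49} \left(-50\right) = 24 - \frac{7200}{49} = - \frac{6024}{49}$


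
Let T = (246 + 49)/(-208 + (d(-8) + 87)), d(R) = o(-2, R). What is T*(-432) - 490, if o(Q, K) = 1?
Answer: 572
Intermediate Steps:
d(R) = 1
T = -59/24 (T = (246 + 49)/(-208 + (1 + 87)) = 295/(-208 + 88) = 295/(-120) = 295*(-1/120) = -59/24 ≈ -2.4583)
T*(-432) - 490 = -59/24*(-432) - 490 = 1062 - 490 = 572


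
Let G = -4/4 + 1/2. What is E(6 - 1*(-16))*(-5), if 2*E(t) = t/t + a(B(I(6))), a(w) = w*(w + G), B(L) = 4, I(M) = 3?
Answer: -75/2 ≈ -37.500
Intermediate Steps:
G = -½ (G = -4*¼ + 1*(½) = -1 + ½ = -½ ≈ -0.50000)
a(w) = w*(-½ + w) (a(w) = w*(w - ½) = w*(-½ + w))
E(t) = 15/2 (E(t) = (t/t + 4*(-½ + 4))/2 = (1 + 4*(7/2))/2 = (1 + 14)/2 = (½)*15 = 15/2)
E(6 - 1*(-16))*(-5) = (15/2)*(-5) = -75/2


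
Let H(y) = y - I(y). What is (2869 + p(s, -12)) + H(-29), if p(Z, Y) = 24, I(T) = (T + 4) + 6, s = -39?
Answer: 2883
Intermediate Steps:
I(T) = 10 + T (I(T) = (4 + T) + 6 = 10 + T)
H(y) = -10 (H(y) = y - (10 + y) = y + (-10 - y) = -10)
(2869 + p(s, -12)) + H(-29) = (2869 + 24) - 10 = 2893 - 10 = 2883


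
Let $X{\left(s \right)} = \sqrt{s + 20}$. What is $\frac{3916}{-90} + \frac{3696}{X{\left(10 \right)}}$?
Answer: $- \frac{1958}{45} + \frac{616 \sqrt{30}}{5} \approx 631.28$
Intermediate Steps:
$X{\left(s \right)} = \sqrt{20 + s}$
$\frac{3916}{-90} + \frac{3696}{X{\left(10 \right)}} = \frac{3916}{-90} + \frac{3696}{\sqrt{20 + 10}} = 3916 \left(- \frac{1}{90}\right) + \frac{3696}{\sqrt{30}} = - \frac{1958}{45} + 3696 \frac{\sqrt{30}}{30} = - \frac{1958}{45} + \frac{616 \sqrt{30}}{5}$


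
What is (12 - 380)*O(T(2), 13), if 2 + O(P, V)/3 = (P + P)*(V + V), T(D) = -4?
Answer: 231840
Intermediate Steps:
O(P, V) = -6 + 12*P*V (O(P, V) = -6 + 3*((P + P)*(V + V)) = -6 + 3*((2*P)*(2*V)) = -6 + 3*(4*P*V) = -6 + 12*P*V)
(12 - 380)*O(T(2), 13) = (12 - 380)*(-6 + 12*(-4)*13) = -368*(-6 - 624) = -368*(-630) = 231840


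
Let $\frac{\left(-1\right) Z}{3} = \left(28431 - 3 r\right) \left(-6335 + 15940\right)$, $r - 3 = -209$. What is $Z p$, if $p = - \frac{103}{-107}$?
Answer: $- \frac{86215834305}{107} \approx -8.0576 \cdot 10^{8}$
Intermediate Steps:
$r = -206$ ($r = 3 - 209 = -206$)
$Z = -837046935$ ($Z = - 3 \left(28431 - -618\right) \left(-6335 + 15940\right) = - 3 \left(28431 + 618\right) 9605 = - 3 \cdot 29049 \cdot 9605 = \left(-3\right) 279015645 = -837046935$)
$p = \frac{103}{107}$ ($p = \left(-103\right) \left(- \frac{1}{107}\right) = \frac{103}{107} \approx 0.96262$)
$Z p = \left(-837046935\right) \frac{103}{107} = - \frac{86215834305}{107}$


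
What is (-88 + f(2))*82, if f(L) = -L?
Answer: -7380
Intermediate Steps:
(-88 + f(2))*82 = (-88 - 1*2)*82 = (-88 - 2)*82 = -90*82 = -7380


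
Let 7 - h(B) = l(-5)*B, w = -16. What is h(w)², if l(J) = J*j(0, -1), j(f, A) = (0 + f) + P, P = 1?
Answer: 5329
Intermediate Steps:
j(f, A) = 1 + f (j(f, A) = (0 + f) + 1 = f + 1 = 1 + f)
l(J) = J (l(J) = J*(1 + 0) = J*1 = J)
h(B) = 7 + 5*B (h(B) = 7 - (-5)*B = 7 + 5*B)
h(w)² = (7 + 5*(-16))² = (7 - 80)² = (-73)² = 5329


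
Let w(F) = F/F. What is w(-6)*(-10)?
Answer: -10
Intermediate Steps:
w(F) = 1
w(-6)*(-10) = 1*(-10) = -10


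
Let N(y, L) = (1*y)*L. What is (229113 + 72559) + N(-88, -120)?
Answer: 312232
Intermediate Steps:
N(y, L) = L*y (N(y, L) = y*L = L*y)
(229113 + 72559) + N(-88, -120) = (229113 + 72559) - 120*(-88) = 301672 + 10560 = 312232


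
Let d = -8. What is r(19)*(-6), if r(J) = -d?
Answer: -48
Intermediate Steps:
r(J) = 8 (r(J) = -1*(-8) = 8)
r(19)*(-6) = 8*(-6) = -48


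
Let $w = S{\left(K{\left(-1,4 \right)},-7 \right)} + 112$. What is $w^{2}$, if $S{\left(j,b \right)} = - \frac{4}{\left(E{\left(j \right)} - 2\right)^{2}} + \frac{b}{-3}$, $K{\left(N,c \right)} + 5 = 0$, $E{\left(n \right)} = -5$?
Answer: $\frac{282072025}{21609} \approx 13053.0$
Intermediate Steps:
$K{\left(N,c \right)} = -5$ ($K{\left(N,c \right)} = -5 + 0 = -5$)
$S{\left(j,b \right)} = - \frac{4}{49} - \frac{b}{3}$ ($S{\left(j,b \right)} = - \frac{4}{\left(-5 - 2\right)^{2}} + \frac{b}{-3} = - \frac{4}{\left(-7\right)^{2}} + b \left(- \frac{1}{3}\right) = - \frac{4}{49} - \frac{b}{3}$)
$w = \frac{16795}{147}$ ($w = \left(- \frac{4}{49} - - \frac{7}{3}\right) + 112 = \left(- \frac{4}{49} + \frac{7}{3}\right) + 112 = \frac{331}{147} + 112 = \frac{16795}{147} \approx 114.25$)
$w^{2} = \left(\frac{16795}{147}\right)^{2} = \frac{282072025}{21609}$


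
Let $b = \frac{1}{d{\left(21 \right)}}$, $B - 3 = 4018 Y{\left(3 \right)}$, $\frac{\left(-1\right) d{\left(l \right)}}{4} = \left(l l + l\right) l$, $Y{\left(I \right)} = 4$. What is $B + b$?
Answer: $\frac{623838599}{38808} \approx 16075.0$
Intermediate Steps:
$d{\left(l \right)} = - 4 l \left(l + l^{2}\right)$ ($d{\left(l \right)} = - 4 \left(l l + l\right) l = - 4 \left(l^{2} + l\right) l = - 4 \left(l + l^{2}\right) l = - 4 l \left(l + l^{2}\right)$)
$B = 16075$ ($B = 3 + 4018 \cdot 4 = 3 + 16072 = 16075$)
$b = - \frac{1}{38808}$ ($b = \frac{1}{4 \cdot 21^{2} \left(-1 - 21\right)} = \frac{1}{4 \cdot 441 \left(-1 - 21\right)} = \frac{1}{4 \cdot 441 \left(-22\right)} = \frac{1}{-38808} = - \frac{1}{38808} \approx -2.5768 \cdot 10^{-5}$)
$B + b = 16075 - \frac{1}{38808} = \frac{623838599}{38808}$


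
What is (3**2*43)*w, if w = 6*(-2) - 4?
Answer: -6192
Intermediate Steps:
w = -16 (w = -12 - 4 = -16)
(3**2*43)*w = (3**2*43)*(-16) = (9*43)*(-16) = 387*(-16) = -6192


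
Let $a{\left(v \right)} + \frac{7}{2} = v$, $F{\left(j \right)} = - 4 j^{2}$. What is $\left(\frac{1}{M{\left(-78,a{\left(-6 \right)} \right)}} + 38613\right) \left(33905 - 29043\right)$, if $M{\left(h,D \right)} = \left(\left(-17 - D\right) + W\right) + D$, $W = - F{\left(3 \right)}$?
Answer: $\frac{3566996576}{19} \approx 1.8774 \cdot 10^{8}$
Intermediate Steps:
$W = 36$ ($W = - \left(-4\right) 3^{2} = - \left(-4\right) 9 = \left(-1\right) \left(-36\right) = 36$)
$a{\left(v \right)} = - \frac{7}{2} + v$
$M{\left(h,D \right)} = 19$ ($M{\left(h,D \right)} = \left(\left(-17 - D\right) + 36\right) + D = \left(19 - D\right) + D = 19$)
$\left(\frac{1}{M{\left(-78,a{\left(-6 \right)} \right)}} + 38613\right) \left(33905 - 29043\right) = \left(\frac{1}{19} + 38613\right) \left(33905 - 29043\right) = \left(\frac{1}{19} + 38613\right) 4862 = \frac{733648}{19} \cdot 4862 = \frac{3566996576}{19}$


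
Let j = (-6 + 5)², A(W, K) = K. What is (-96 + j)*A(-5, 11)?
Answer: -1045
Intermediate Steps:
j = 1 (j = (-1)² = 1)
(-96 + j)*A(-5, 11) = (-96 + 1)*11 = -95*11 = -1045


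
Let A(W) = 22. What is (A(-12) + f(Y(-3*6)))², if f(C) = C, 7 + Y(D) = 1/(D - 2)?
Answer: 89401/400 ≈ 223.50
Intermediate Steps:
Y(D) = -7 + 1/(-2 + D) (Y(D) = -7 + 1/(D - 2) = -7 + 1/(-2 + D))
(A(-12) + f(Y(-3*6)))² = (22 + (15 - (-21)*6)/(-2 - 3*6))² = (22 + (15 - 7*(-18))/(-2 - 18))² = (22 + (15 + 126)/(-20))² = (22 - 1/20*141)² = (22 - 141/20)² = (299/20)² = 89401/400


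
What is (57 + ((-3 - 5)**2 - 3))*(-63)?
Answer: -7434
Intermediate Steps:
(57 + ((-3 - 5)**2 - 3))*(-63) = (57 + ((-8)**2 - 3))*(-63) = (57 + (64 - 3))*(-63) = (57 + 61)*(-63) = 118*(-63) = -7434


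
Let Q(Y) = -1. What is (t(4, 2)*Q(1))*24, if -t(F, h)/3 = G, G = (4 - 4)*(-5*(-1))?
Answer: 0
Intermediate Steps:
G = 0 (G = 0*5 = 0)
t(F, h) = 0 (t(F, h) = -3*0 = 0)
(t(4, 2)*Q(1))*24 = (0*(-1))*24 = 0*24 = 0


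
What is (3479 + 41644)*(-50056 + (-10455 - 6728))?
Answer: -3034025397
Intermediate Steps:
(3479 + 41644)*(-50056 + (-10455 - 6728)) = 45123*(-50056 - 17183) = 45123*(-67239) = -3034025397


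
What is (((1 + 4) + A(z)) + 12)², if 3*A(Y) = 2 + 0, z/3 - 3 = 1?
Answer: 2809/9 ≈ 312.11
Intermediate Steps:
z = 12 (z = 9 + 3*1 = 9 + 3 = 12)
A(Y) = ⅔ (A(Y) = (2 + 0)/3 = (⅓)*2 = ⅔)
(((1 + 4) + A(z)) + 12)² = (((1 + 4) + ⅔) + 12)² = ((5 + ⅔) + 12)² = (17/3 + 12)² = (53/3)² = 2809/9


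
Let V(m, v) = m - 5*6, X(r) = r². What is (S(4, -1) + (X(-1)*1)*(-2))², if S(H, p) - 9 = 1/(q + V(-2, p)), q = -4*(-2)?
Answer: 27889/576 ≈ 48.418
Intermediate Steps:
V(m, v) = -30 + m (V(m, v) = m - 30 = -30 + m)
q = 8
S(H, p) = 215/24 (S(H, p) = 9 + 1/(8 + (-30 - 2)) = 9 + 1/(8 - 32) = 9 + 1/(-24) = 9 - 1/24 = 215/24)
(S(4, -1) + (X(-1)*1)*(-2))² = (215/24 + ((-1)²*1)*(-2))² = (215/24 + (1*1)*(-2))² = (215/24 + 1*(-2))² = (215/24 - 2)² = (167/24)² = 27889/576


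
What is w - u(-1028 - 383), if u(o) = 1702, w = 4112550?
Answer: 4110848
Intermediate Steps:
w - u(-1028 - 383) = 4112550 - 1*1702 = 4112550 - 1702 = 4110848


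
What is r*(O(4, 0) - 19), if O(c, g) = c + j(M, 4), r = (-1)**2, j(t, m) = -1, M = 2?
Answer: -16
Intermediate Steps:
r = 1
O(c, g) = -1 + c (O(c, g) = c - 1 = -1 + c)
r*(O(4, 0) - 19) = 1*((-1 + 4) - 19) = 1*(3 - 19) = 1*(-16) = -16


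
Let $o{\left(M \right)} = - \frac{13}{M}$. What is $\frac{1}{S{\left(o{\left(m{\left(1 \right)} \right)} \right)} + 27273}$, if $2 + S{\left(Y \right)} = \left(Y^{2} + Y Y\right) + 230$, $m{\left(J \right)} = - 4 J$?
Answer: $\frac{8}{220177} \approx 3.6334 \cdot 10^{-5}$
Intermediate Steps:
$S{\left(Y \right)} = 228 + 2 Y^{2}$ ($S{\left(Y \right)} = -2 + \left(\left(Y^{2} + Y Y\right) + 230\right) = -2 + \left(\left(Y^{2} + Y^{2}\right) + 230\right) = -2 + \left(2 Y^{2} + 230\right) = -2 + \left(230 + 2 Y^{2}\right) = 228 + 2 Y^{2}$)
$\frac{1}{S{\left(o{\left(m{\left(1 \right)} \right)} \right)} + 27273} = \frac{1}{\left(228 + 2 \left(- \frac{13}{\left(-4\right) 1}\right)^{2}\right) + 27273} = \frac{1}{\left(228 + 2 \left(- \frac{13}{-4}\right)^{2}\right) + 27273} = \frac{1}{\left(228 + 2 \left(\left(-13\right) \left(- \frac{1}{4}\right)\right)^{2}\right) + 27273} = \frac{1}{\left(228 + 2 \left(\frac{13}{4}\right)^{2}\right) + 27273} = \frac{1}{\left(228 + 2 \cdot \frac{169}{16}\right) + 27273} = \frac{1}{\left(228 + \frac{169}{8}\right) + 27273} = \frac{1}{\frac{1993}{8} + 27273} = \frac{1}{\frac{220177}{8}} = \frac{8}{220177}$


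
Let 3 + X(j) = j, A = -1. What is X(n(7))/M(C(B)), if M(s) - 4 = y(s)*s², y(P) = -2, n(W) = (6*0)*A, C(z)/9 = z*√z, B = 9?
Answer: 3/118094 ≈ 2.5403e-5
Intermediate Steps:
C(z) = 9*z^(3/2) (C(z) = 9*(z*√z) = 9*z^(3/2))
n(W) = 0 (n(W) = (6*0)*(-1) = 0*(-1) = 0)
X(j) = -3 + j
M(s) = 4 - 2*s²
X(n(7))/M(C(B)) = (-3 + 0)/(4 - 2*(9*9^(3/2))²) = -3/(4 - 2*(9*27)²) = -3/(4 - 2*243²) = -3/(4 - 2*59049) = -3/(4 - 118098) = -3/(-118094) = -3*(-1/118094) = 3/118094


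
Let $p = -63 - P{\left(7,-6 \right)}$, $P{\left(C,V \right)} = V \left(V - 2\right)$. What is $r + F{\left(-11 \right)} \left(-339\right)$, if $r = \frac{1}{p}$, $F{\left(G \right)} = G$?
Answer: $\frac{413918}{111} \approx 3729.0$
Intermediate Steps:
$P{\left(C,V \right)} = V \left(-2 + V\right)$
$p = -111$ ($p = -63 - - 6 \left(-2 - 6\right) = -63 - \left(-6\right) \left(-8\right) = -63 - 48 = -111$)
$r = - \frac{1}{111}$ ($r = \frac{1}{-111} = - \frac{1}{111} \approx -0.009009$)
$r + F{\left(-11 \right)} \left(-339\right) = - \frac{1}{111} - -3729 = - \frac{1}{111} + 3729 = \frac{413918}{111}$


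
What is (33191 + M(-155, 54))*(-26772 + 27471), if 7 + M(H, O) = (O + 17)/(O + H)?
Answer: 2342707587/101 ≈ 2.3195e+7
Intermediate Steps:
M(H, O) = -7 + (17 + O)/(H + O) (M(H, O) = -7 + (O + 17)/(O + H) = -7 + (17 + O)/(H + O))
(33191 + M(-155, 54))*(-26772 + 27471) = (33191 + (17 - 7*(-155) - 6*54)/(-155 + 54))*(-26772 + 27471) = (33191 + (17 + 1085 - 324)/(-101))*699 = (33191 - 1/101*778)*699 = (33191 - 778/101)*699 = (3351513/101)*699 = 2342707587/101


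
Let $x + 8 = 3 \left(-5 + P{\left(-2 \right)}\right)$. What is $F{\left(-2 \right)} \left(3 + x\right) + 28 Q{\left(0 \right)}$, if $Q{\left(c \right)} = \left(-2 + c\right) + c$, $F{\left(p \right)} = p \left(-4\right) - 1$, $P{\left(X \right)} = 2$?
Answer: $-154$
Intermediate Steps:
$F{\left(p \right)} = -1 - 4 p$ ($F{\left(p \right)} = - 4 p - 1 = -1 - 4 p$)
$x = -17$ ($x = -8 + 3 \left(-5 + 2\right) = -8 + 3 \left(-3\right) = -8 - 9 = -17$)
$Q{\left(c \right)} = -2 + 2 c$
$F{\left(-2 \right)} \left(3 + x\right) + 28 Q{\left(0 \right)} = \left(-1 - -8\right) \left(3 - 17\right) + 28 \left(-2 + 2 \cdot 0\right) = \left(-1 + 8\right) \left(-14\right) + 28 \left(-2 + 0\right) = 7 \left(-14\right) + 28 \left(-2\right) = -98 - 56 = -154$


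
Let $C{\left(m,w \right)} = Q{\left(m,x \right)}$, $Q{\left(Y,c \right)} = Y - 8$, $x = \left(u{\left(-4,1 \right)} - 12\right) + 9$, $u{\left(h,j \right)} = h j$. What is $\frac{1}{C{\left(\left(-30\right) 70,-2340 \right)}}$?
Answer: $- \frac{1}{2108} \approx -0.00047438$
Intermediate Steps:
$x = -7$ ($x = \left(\left(-4\right) 1 - 12\right) + 9 = \left(-4 - 12\right) + 9 = -16 + 9 = -7$)
$Q{\left(Y,c \right)} = -8 + Y$
$C{\left(m,w \right)} = -8 + m$
$\frac{1}{C{\left(\left(-30\right) 70,-2340 \right)}} = \frac{1}{-8 - 2100} = \frac{1}{-2108} = - \frac{1}{2108}$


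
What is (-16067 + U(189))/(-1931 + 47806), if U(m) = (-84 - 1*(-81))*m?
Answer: -16634/45875 ≈ -0.36259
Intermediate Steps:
U(m) = -3*m (U(m) = (-84 + 81)*m = -3*m)
(-16067 + U(189))/(-1931 + 47806) = (-16067 - 3*189)/(-1931 + 47806) = (-16067 - 567)/45875 = -16634*1/45875 = -16634/45875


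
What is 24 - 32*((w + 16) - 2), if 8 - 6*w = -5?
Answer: -1480/3 ≈ -493.33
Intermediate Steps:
w = 13/6 (w = 4/3 - ⅙*(-5) = 4/3 + ⅚ = 13/6 ≈ 2.1667)
24 - 32*((w + 16) - 2) = 24 - 32*((13/6 + 16) - 2) = 24 - 32*(109/6 - 2) = 24 - 32*97/6 = 24 - 1552/3 = -1480/3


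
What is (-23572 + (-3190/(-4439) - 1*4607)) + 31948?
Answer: 16733781/4439 ≈ 3769.7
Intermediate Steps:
(-23572 + (-3190/(-4439) - 1*4607)) + 31948 = (-23572 + (-3190*(-1/4439) - 4607)) + 31948 = (-23572 + (3190/4439 - 4607)) + 31948 = (-23572 - 20447283/4439) + 31948 = -125083391/4439 + 31948 = 16733781/4439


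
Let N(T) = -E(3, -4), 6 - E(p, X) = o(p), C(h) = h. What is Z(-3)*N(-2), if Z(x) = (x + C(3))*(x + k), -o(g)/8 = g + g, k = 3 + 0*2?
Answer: 0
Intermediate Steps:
k = 3 (k = 3 + 0 = 3)
o(g) = -16*g (o(g) = -8*(g + g) = -16*g)
E(p, X) = 6 + 16*p (E(p, X) = 6 - (-16)*p = 6 + 16*p)
Z(x) = (3 + x)² (Z(x) = (x + 3)*(x + 3) = (3 + x)*(3 + x) = (3 + x)²)
N(T) = -54 (N(T) = -(6 + 16*3) = -(6 + 48) = -1*54 = -54)
Z(-3)*N(-2) = (9 + (-3)² + 6*(-3))*(-54) = (9 + 9 - 18)*(-54) = 0*(-54) = 0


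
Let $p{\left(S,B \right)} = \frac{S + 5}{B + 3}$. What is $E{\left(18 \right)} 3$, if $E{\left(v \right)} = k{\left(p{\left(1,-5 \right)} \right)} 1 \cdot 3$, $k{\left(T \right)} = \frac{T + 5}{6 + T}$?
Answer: $6$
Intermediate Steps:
$p{\left(S,B \right)} = \frac{5 + S}{3 + B}$
$k{\left(T \right)} = \frac{5 + T}{6 + T}$
$E{\left(v \right)} = 2$ ($E{\left(v \right)} = \frac{5 + \frac{5 + 1}{3 - 5}}{6 + \frac{5 + 1}{3 - 5}} \cdot 1 \cdot 3 = \frac{5 + \frac{1}{-2} \cdot 6}{6 + \frac{1}{-2} \cdot 6} \cdot 1 \cdot 3 = \frac{5 - 3}{6 - 3} \cdot 1 \cdot 3 = \frac{1}{3} \cdot 2 \cdot 1 \cdot 3 = \frac{2}{3} \cdot 1 \cdot 3 = \frac{2}{3} \cdot 3 = 2$)
$E{\left(18 \right)} 3 = 2 \cdot 3 = 6$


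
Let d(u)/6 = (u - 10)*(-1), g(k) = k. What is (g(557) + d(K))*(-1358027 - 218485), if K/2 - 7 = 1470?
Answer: 26969390784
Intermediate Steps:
K = 2954 (K = 14 + 2*1470 = 14 + 2940 = 2954)
d(u) = 60 - 6*u (d(u) = 6*((u - 10)*(-1)) = 6*((-10 + u)*(-1)) = 6*(10 - u) = 60 - 6*u)
(g(557) + d(K))*(-1358027 - 218485) = (557 + (60 - 6*2954))*(-1358027 - 218485) = (557 + (60 - 17724))*(-1576512) = (557 - 17664)*(-1576512) = -17107*(-1576512) = 26969390784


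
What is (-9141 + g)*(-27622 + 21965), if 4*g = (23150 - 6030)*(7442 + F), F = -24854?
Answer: 421630358157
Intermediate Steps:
g = -74523360 (g = ((23150 - 6030)*(7442 - 24854))/4 = (17120*(-17412))/4 = (¼)*(-298093440) = -74523360)
(-9141 + g)*(-27622 + 21965) = (-9141 - 74523360)*(-27622 + 21965) = -74532501*(-5657) = 421630358157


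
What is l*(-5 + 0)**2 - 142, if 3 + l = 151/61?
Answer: -9462/61 ≈ -155.11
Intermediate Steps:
l = -32/61 (l = -3 + 151/61 = -32/61 ≈ -0.52459)
l*(-5 + 0)**2 - 142 = -32*(-5 + 0)**2/61 - 142 = -32/61*(-5)**2 - 142 = -32/61*25 - 142 = -800/61 - 142 = -9462/61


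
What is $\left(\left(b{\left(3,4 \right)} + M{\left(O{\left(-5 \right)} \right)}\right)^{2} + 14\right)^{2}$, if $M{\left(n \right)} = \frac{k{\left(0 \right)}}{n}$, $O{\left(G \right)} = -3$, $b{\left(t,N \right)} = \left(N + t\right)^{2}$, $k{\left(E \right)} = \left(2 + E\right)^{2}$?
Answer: $\frac{423330625}{81} \approx 5.2263 \cdot 10^{6}$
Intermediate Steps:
$M{\left(n \right)} = \frac{4}{n}$ ($M{\left(n \right)} = \frac{\left(2 + 0\right)^{2}}{n} = \frac{2^{2}}{n} = \frac{4}{n}$)
$\left(\left(b{\left(3,4 \right)} + M{\left(O{\left(-5 \right)} \right)}\right)^{2} + 14\right)^{2} = \left(\left(\left(4 + 3\right)^{2} + \frac{4}{-3}\right)^{2} + 14\right)^{2} = \left(\left(7^{2} + 4 \left(- \frac{1}{3}\right)\right)^{2} + 14\right)^{2} = \left(\left(49 - \frac{4}{3}\right)^{2} + 14\right)^{2} = \left(\left(\frac{143}{3}\right)^{2} + 14\right)^{2} = \left(\frac{20449}{9} + 14\right)^{2} = \left(\frac{20575}{9}\right)^{2} = \frac{423330625}{81}$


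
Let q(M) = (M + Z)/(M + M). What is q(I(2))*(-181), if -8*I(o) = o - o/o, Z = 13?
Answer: 18643/2 ≈ 9321.5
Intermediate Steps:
I(o) = 1/8 - o/8 (I(o) = -(o - o/o)/8 = -(o - 1*1)/8 = -(o - 1)/8 = -(-1 + o)/8 = 1/8 - o/8)
q(M) = (13 + M)/(2*M) (q(M) = (M + 13)/(M + M) = (13 + M)/((2*M)) = (13 + M)*(1/(2*M)) = (13 + M)/(2*M))
q(I(2))*(-181) = ((13 + (1/8 - 1/8*2))/(2*(1/8 - 1/8*2)))*(-181) = ((13 + (1/8 - 1/4))/(2*(1/8 - 1/4)))*(-181) = ((13 - 1/8)/(2*(-1/8)))*(-181) = ((1/2)*(-8)*(103/8))*(-181) = -103/2*(-181) = 18643/2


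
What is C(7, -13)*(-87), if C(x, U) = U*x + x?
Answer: 7308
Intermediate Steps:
C(x, U) = x + U*x
C(7, -13)*(-87) = (7*(1 - 13))*(-87) = (7*(-12))*(-87) = -84*(-87) = 7308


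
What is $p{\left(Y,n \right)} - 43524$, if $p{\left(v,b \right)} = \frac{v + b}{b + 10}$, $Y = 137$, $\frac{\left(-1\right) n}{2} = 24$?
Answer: $- \frac{1654001}{38} \approx -43526.0$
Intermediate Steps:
$n = -48$ ($n = \left(-2\right) 24 = -48$)
$p{\left(v,b \right)} = \frac{b + v}{10 + b}$
$p{\left(Y,n \right)} - 43524 = \frac{-48 + 137}{10 - 48} - 43524 = \frac{1}{-38} \cdot 89 - 43524 = \left(- \frac{1}{38}\right) 89 - 43524 = - \frac{89}{38} - 43524 = - \frac{1654001}{38}$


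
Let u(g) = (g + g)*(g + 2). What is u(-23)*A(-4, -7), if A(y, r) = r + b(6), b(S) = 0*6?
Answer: -6762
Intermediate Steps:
u(g) = 2*g*(2 + g) (u(g) = (2*g)*(2 + g) = 2*g*(2 + g))
b(S) = 0
A(y, r) = r (A(y, r) = r + 0 = r)
u(-23)*A(-4, -7) = (2*(-23)*(2 - 23))*(-7) = (2*(-23)*(-21))*(-7) = 966*(-7) = -6762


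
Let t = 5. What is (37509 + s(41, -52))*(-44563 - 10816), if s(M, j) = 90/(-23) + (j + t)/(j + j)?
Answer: -4968230016371/2392 ≈ -2.0770e+9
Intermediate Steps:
s(M, j) = -90/23 + (5 + j)/(2*j) (s(M, j) = 90/(-23) + (j + 5)/(j + j) = 90*(-1/23) + (5 + j)/((2*j)) = -90/23 + (5 + j)*(1/(2*j)) = -90/23 + (5 + j)/(2*j))
(37509 + s(41, -52))*(-44563 - 10816) = (37509 + (1/46)*(115 - 157*(-52))/(-52))*(-44563 - 10816) = (37509 + (1/46)*(-1/52)*(115 + 8164))*(-55379) = (37509 + (1/46)*(-1/52)*8279)*(-55379) = (37509 - 8279/2392)*(-55379) = (89713249/2392)*(-55379) = -4968230016371/2392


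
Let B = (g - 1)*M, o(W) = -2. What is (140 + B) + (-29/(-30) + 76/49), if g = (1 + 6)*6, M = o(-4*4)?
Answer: 88961/1470 ≈ 60.518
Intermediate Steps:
M = -2
g = 42 (g = 7*6 = 42)
B = -82 (B = (42 - 1)*(-2) = 41*(-2) = -82)
(140 + B) + (-29/(-30) + 76/49) = (140 - 82) + (-29/(-30) + 76/49) = 58 + (-29*(-1/30) + 76*(1/49)) = 58 + (29/30 + 76/49) = 58 + 3701/1470 = 88961/1470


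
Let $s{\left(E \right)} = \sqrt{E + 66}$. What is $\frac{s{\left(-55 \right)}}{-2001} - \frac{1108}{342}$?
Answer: $- \frac{554}{171} - \frac{\sqrt{11}}{2001} \approx -3.2414$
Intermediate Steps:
$s{\left(E \right)} = \sqrt{66 + E}$
$\frac{s{\left(-55 \right)}}{-2001} - \frac{1108}{342} = \frac{\sqrt{66 - 55}}{-2001} - \frac{1108}{342} = \sqrt{11} \left(- \frac{1}{2001}\right) - \frac{554}{171} = - \frac{\sqrt{11}}{2001} - \frac{554}{171} = - \frac{554}{171} - \frac{\sqrt{11}}{2001}$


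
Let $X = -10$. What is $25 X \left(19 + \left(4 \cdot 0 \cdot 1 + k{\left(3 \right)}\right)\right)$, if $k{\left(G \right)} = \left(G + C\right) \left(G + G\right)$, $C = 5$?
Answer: $-16750$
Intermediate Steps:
$k{\left(G \right)} = 2 G \left(5 + G\right)$ ($k{\left(G \right)} = \left(G + 5\right) \left(G + G\right) = \left(5 + G\right) 2 G = 2 G \left(5 + G\right)$)
$25 X \left(19 + \left(4 \cdot 0 \cdot 1 + k{\left(3 \right)}\right)\right) = 25 \left(-10\right) \left(19 + \left(4 \cdot 0 \cdot 1 + 2 \cdot 3 \left(5 + 3\right)\right)\right) = - 250 \left(19 + \left(0 \cdot 1 + 2 \cdot 3 \cdot 8\right)\right) = - 250 \left(19 + \left(0 + 48\right)\right) = - 250 \left(19 + 48\right) = \left(-250\right) 67 = -16750$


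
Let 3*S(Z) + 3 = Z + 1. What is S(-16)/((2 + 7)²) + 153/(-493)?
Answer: -301/783 ≈ -0.38442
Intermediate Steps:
S(Z) = -⅔ + Z/3 (S(Z) = -1 + (Z + 1)/3 = -1 + (1 + Z)/3 = -1 + (⅓ + Z/3) = -⅔ + Z/3)
S(-16)/((2 + 7)²) + 153/(-493) = (-⅔ + (⅓)*(-16))/((2 + 7)²) + 153/(-493) = (-⅔ - 16/3)/(9²) + 153*(-1/493) = -6/81 - 9/29 = -6*1/81 - 9/29 = -2/27 - 9/29 = -301/783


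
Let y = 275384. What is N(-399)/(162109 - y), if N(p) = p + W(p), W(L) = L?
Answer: 798/113275 ≈ 0.0070448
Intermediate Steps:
N(p) = 2*p (N(p) = p + p = 2*p)
N(-399)/(162109 - y) = (2*(-399))/(162109 - 1*275384) = -798/(162109 - 275384) = -798/(-113275) = -798*(-1/113275) = 798/113275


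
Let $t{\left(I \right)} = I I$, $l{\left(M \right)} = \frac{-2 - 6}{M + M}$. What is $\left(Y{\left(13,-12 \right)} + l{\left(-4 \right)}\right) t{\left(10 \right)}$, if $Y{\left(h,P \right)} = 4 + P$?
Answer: $-700$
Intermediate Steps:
$l{\left(M \right)} = - \frac{4}{M}$ ($l{\left(M \right)} = - \frac{8}{2 M} = - 8 \frac{1}{2 M} = - \frac{4}{M}$)
$t{\left(I \right)} = I^{2}$
$\left(Y{\left(13,-12 \right)} + l{\left(-4 \right)}\right) t{\left(10 \right)} = \left(\left(4 - 12\right) - \frac{4}{-4}\right) 10^{2} = \left(-8 - -1\right) 100 = \left(-8 + 1\right) 100 = \left(-7\right) 100 = -700$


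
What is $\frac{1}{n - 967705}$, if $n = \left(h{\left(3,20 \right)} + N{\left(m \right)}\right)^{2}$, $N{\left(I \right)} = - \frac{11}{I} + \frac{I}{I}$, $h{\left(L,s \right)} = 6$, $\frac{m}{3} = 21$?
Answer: $- \frac{3969}{3840636245} \approx -1.0334 \cdot 10^{-6}$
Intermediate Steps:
$m = 63$ ($m = 3 \cdot 21 = 63$)
$N{\left(I \right)} = 1 - \frac{11}{I}$ ($N{\left(I \right)} = - \frac{11}{I} + 1 = 1 - \frac{11}{I}$)
$n = \frac{184900}{3969}$ ($n = \left(6 + \frac{-11 + 63}{63}\right)^{2} = \left(6 + \frac{1}{63} \cdot 52\right)^{2} = \left(6 + \frac{52}{63}\right)^{2} = \left(\frac{430}{63}\right)^{2} = \frac{184900}{3969} \approx 46.586$)
$\frac{1}{n - 967705} = \frac{1}{\frac{184900}{3969} - 967705} = \frac{1}{- \frac{3840636245}{3969}} = - \frac{3969}{3840636245}$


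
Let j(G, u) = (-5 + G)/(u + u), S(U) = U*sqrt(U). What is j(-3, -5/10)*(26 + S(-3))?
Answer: 208 - 24*I*sqrt(3) ≈ 208.0 - 41.569*I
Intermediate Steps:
S(U) = U**(3/2)
j(G, u) = (-5 + G)/(2*u) (j(G, u) = (-5 + G)/((2*u)) = (-5 + G)*(1/(2*u)) = (-5 + G)/(2*u))
j(-3, -5/10)*(26 + S(-3)) = ((-5 - 3)/(2*((-5/10))))*(26 + (-3)**(3/2)) = ((1/2)*(-8)/(-5*1/10))*(26 - 3*I*sqrt(3)) = ((1/2)*(-8)/(-1/2))*(26 - 3*I*sqrt(3)) = ((1/2)*(-2)*(-8))*(26 - 3*I*sqrt(3)) = 8*(26 - 3*I*sqrt(3)) = 208 - 24*I*sqrt(3)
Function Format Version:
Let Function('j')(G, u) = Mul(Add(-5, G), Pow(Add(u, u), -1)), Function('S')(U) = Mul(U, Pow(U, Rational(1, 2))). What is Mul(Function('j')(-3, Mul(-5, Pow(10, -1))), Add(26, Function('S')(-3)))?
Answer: Add(208, Mul(-24, I, Pow(3, Rational(1, 2)))) ≈ Add(208.00, Mul(-41.569, I))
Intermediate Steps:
Function('S')(U) = Pow(U, Rational(3, 2))
Function('j')(G, u) = Mul(Rational(1, 2), Pow(u, -1), Add(-5, G)) (Function('j')(G, u) = Mul(Add(-5, G), Pow(Mul(2, u), -1)) = Mul(Add(-5, G), Mul(Rational(1, 2), Pow(u, -1))) = Mul(Rational(1, 2), Pow(u, -1), Add(-5, G)))
Mul(Function('j')(-3, Mul(-5, Pow(10, -1))), Add(26, Function('S')(-3))) = Mul(Mul(Rational(1, 2), Pow(Mul(-5, Pow(10, -1)), -1), Add(-5, -3)), Add(26, Pow(-3, Rational(3, 2)))) = Mul(Mul(Rational(1, 2), Pow(Mul(-5, Rational(1, 10)), -1), -8), Add(26, Mul(-3, I, Pow(3, Rational(1, 2))))) = Mul(Mul(Rational(1, 2), Pow(Rational(-1, 2), -1), -8), Add(26, Mul(-3, I, Pow(3, Rational(1, 2))))) = Mul(Mul(Rational(1, 2), -2, -8), Add(26, Mul(-3, I, Pow(3, Rational(1, 2))))) = Mul(8, Add(26, Mul(-3, I, Pow(3, Rational(1, 2))))) = Add(208, Mul(-24, I, Pow(3, Rational(1, 2))))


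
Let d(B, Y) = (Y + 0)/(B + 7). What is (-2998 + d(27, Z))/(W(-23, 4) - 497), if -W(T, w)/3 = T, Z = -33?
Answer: 101965/14552 ≈ 7.0069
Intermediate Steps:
d(B, Y) = Y/(7 + B)
W(T, w) = -3*T
(-2998 + d(27, Z))/(W(-23, 4) - 497) = (-2998 - 33/(7 + 27))/(-3*(-23) - 497) = (-2998 - 33/34)/(69 - 497) = (-2998 - 33*1/34)/(-428) = (-2998 - 33/34)*(-1/428) = -101965/34*(-1/428) = 101965/14552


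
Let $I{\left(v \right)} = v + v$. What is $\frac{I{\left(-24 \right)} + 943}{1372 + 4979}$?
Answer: $\frac{895}{6351} \approx 0.14092$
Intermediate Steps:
$I{\left(v \right)} = 2 v$
$\frac{I{\left(-24 \right)} + 943}{1372 + 4979} = \frac{2 \left(-24\right) + 943}{1372 + 4979} = \frac{-48 + 943}{6351} = 895 \cdot \frac{1}{6351} = \frac{895}{6351}$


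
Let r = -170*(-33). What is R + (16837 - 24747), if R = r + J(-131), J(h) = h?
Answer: -2431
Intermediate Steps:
r = 5610
R = 5479 (R = 5610 - 131 = 5479)
R + (16837 - 24747) = 5479 + (16837 - 24747) = 5479 - 7910 = -2431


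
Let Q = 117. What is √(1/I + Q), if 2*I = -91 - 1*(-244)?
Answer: √304351/51 ≈ 10.817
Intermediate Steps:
I = 153/2 (I = (-91 - 1*(-244))/2 = (-91 + 244)/2 = (½)*153 = 153/2 ≈ 76.500)
√(1/I + Q) = √(1/(153/2) + 117) = √(2/153 + 117) = √(17903/153) = √304351/51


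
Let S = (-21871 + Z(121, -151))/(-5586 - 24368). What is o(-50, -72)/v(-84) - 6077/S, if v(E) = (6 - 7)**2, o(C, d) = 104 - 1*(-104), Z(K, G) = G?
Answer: -88724941/11011 ≈ -8057.8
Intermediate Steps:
o(C, d) = 208 (o(C, d) = 104 + 104 = 208)
S = 11011/14977 (S = (-21871 - 151)/(-5586 - 24368) = -22022/(-29954) = -22022*(-1/29954) = 11011/14977 ≈ 0.73519)
v(E) = 1 (v(E) = (-1)**2 = 1)
o(-50, -72)/v(-84) - 6077/S = 208/1 - 6077/11011/14977 = 208*1 - 6077*14977/11011 = 208 - 91015229/11011 = -88724941/11011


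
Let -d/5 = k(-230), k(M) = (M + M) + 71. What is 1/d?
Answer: 1/1945 ≈ 0.00051414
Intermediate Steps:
k(M) = 71 + 2*M (k(M) = 2*M + 71 = 71 + 2*M)
d = 1945 (d = -5*(71 + 2*(-230)) = -5*(71 - 460) = -5*(-389) = 1945)
1/d = 1/1945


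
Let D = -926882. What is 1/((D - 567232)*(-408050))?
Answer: 1/609673217700 ≈ 1.6402e-12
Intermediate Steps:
1/((D - 567232)*(-408050)) = 1/(-926882 - 567232*(-408050)) = -1/408050/(-1494114) = -1/1494114*(-1/408050) = 1/609673217700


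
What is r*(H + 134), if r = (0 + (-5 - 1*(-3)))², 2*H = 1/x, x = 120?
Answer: 32161/60 ≈ 536.02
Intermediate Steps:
H = 1/240 (H = (½)/120 = (½)*(1/120) = 1/240 ≈ 0.0041667)
r = 4 (r = (0 + (-5 + 3))² = (0 - 2)² = (-2)² = 4)
r*(H + 134) = 4*(1/240 + 134) = 4*(32161/240) = 32161/60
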